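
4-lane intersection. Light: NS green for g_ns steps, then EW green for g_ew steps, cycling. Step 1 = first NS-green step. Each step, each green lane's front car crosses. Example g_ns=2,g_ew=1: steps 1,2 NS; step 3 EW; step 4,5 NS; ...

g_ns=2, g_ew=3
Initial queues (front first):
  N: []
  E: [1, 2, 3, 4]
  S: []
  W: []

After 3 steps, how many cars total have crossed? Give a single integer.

Step 1 [NS]: N:empty,E:wait,S:empty,W:wait | queues: N=0 E=4 S=0 W=0
Step 2 [NS]: N:empty,E:wait,S:empty,W:wait | queues: N=0 E=4 S=0 W=0
Step 3 [EW]: N:wait,E:car1-GO,S:wait,W:empty | queues: N=0 E=3 S=0 W=0
Cars crossed by step 3: 1

Answer: 1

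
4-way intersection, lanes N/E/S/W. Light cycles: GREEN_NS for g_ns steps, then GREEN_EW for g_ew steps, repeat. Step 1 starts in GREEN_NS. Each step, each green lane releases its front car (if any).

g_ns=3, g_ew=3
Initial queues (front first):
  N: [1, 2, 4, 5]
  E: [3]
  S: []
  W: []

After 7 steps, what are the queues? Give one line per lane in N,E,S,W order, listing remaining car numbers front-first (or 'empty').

Step 1 [NS]: N:car1-GO,E:wait,S:empty,W:wait | queues: N=3 E=1 S=0 W=0
Step 2 [NS]: N:car2-GO,E:wait,S:empty,W:wait | queues: N=2 E=1 S=0 W=0
Step 3 [NS]: N:car4-GO,E:wait,S:empty,W:wait | queues: N=1 E=1 S=0 W=0
Step 4 [EW]: N:wait,E:car3-GO,S:wait,W:empty | queues: N=1 E=0 S=0 W=0
Step 5 [EW]: N:wait,E:empty,S:wait,W:empty | queues: N=1 E=0 S=0 W=0
Step 6 [EW]: N:wait,E:empty,S:wait,W:empty | queues: N=1 E=0 S=0 W=0
Step 7 [NS]: N:car5-GO,E:wait,S:empty,W:wait | queues: N=0 E=0 S=0 W=0

N: empty
E: empty
S: empty
W: empty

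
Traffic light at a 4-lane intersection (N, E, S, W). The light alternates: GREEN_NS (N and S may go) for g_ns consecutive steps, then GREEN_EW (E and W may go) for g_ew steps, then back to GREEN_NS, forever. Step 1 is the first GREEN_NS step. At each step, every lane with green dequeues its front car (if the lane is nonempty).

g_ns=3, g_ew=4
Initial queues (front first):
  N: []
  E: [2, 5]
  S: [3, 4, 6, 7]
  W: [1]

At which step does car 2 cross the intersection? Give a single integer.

Step 1 [NS]: N:empty,E:wait,S:car3-GO,W:wait | queues: N=0 E=2 S=3 W=1
Step 2 [NS]: N:empty,E:wait,S:car4-GO,W:wait | queues: N=0 E=2 S=2 W=1
Step 3 [NS]: N:empty,E:wait,S:car6-GO,W:wait | queues: N=0 E=2 S=1 W=1
Step 4 [EW]: N:wait,E:car2-GO,S:wait,W:car1-GO | queues: N=0 E=1 S=1 W=0
Step 5 [EW]: N:wait,E:car5-GO,S:wait,W:empty | queues: N=0 E=0 S=1 W=0
Step 6 [EW]: N:wait,E:empty,S:wait,W:empty | queues: N=0 E=0 S=1 W=0
Step 7 [EW]: N:wait,E:empty,S:wait,W:empty | queues: N=0 E=0 S=1 W=0
Step 8 [NS]: N:empty,E:wait,S:car7-GO,W:wait | queues: N=0 E=0 S=0 W=0
Car 2 crosses at step 4

4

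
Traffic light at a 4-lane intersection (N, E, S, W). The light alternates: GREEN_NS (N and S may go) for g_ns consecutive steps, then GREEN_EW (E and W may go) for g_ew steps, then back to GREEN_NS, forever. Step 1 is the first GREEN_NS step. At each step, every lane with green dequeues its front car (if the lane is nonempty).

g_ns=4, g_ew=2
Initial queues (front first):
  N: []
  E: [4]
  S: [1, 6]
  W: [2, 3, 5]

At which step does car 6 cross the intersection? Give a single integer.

Step 1 [NS]: N:empty,E:wait,S:car1-GO,W:wait | queues: N=0 E=1 S=1 W=3
Step 2 [NS]: N:empty,E:wait,S:car6-GO,W:wait | queues: N=0 E=1 S=0 W=3
Step 3 [NS]: N:empty,E:wait,S:empty,W:wait | queues: N=0 E=1 S=0 W=3
Step 4 [NS]: N:empty,E:wait,S:empty,W:wait | queues: N=0 E=1 S=0 W=3
Step 5 [EW]: N:wait,E:car4-GO,S:wait,W:car2-GO | queues: N=0 E=0 S=0 W=2
Step 6 [EW]: N:wait,E:empty,S:wait,W:car3-GO | queues: N=0 E=0 S=0 W=1
Step 7 [NS]: N:empty,E:wait,S:empty,W:wait | queues: N=0 E=0 S=0 W=1
Step 8 [NS]: N:empty,E:wait,S:empty,W:wait | queues: N=0 E=0 S=0 W=1
Step 9 [NS]: N:empty,E:wait,S:empty,W:wait | queues: N=0 E=0 S=0 W=1
Step 10 [NS]: N:empty,E:wait,S:empty,W:wait | queues: N=0 E=0 S=0 W=1
Step 11 [EW]: N:wait,E:empty,S:wait,W:car5-GO | queues: N=0 E=0 S=0 W=0
Car 6 crosses at step 2

2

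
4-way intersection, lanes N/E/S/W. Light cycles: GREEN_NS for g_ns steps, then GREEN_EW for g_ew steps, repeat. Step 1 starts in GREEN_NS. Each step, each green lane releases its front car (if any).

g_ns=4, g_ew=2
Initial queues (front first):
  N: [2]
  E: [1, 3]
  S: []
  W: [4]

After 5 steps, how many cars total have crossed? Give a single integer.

Step 1 [NS]: N:car2-GO,E:wait,S:empty,W:wait | queues: N=0 E=2 S=0 W=1
Step 2 [NS]: N:empty,E:wait,S:empty,W:wait | queues: N=0 E=2 S=0 W=1
Step 3 [NS]: N:empty,E:wait,S:empty,W:wait | queues: N=0 E=2 S=0 W=1
Step 4 [NS]: N:empty,E:wait,S:empty,W:wait | queues: N=0 E=2 S=0 W=1
Step 5 [EW]: N:wait,E:car1-GO,S:wait,W:car4-GO | queues: N=0 E=1 S=0 W=0
Cars crossed by step 5: 3

Answer: 3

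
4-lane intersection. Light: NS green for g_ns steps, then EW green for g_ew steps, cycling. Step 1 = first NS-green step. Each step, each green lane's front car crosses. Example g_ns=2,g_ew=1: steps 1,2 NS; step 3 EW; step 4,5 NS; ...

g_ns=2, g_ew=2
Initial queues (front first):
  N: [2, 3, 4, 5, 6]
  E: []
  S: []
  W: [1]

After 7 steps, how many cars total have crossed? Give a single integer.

Answer: 5

Derivation:
Step 1 [NS]: N:car2-GO,E:wait,S:empty,W:wait | queues: N=4 E=0 S=0 W=1
Step 2 [NS]: N:car3-GO,E:wait,S:empty,W:wait | queues: N=3 E=0 S=0 W=1
Step 3 [EW]: N:wait,E:empty,S:wait,W:car1-GO | queues: N=3 E=0 S=0 W=0
Step 4 [EW]: N:wait,E:empty,S:wait,W:empty | queues: N=3 E=0 S=0 W=0
Step 5 [NS]: N:car4-GO,E:wait,S:empty,W:wait | queues: N=2 E=0 S=0 W=0
Step 6 [NS]: N:car5-GO,E:wait,S:empty,W:wait | queues: N=1 E=0 S=0 W=0
Step 7 [EW]: N:wait,E:empty,S:wait,W:empty | queues: N=1 E=0 S=0 W=0
Cars crossed by step 7: 5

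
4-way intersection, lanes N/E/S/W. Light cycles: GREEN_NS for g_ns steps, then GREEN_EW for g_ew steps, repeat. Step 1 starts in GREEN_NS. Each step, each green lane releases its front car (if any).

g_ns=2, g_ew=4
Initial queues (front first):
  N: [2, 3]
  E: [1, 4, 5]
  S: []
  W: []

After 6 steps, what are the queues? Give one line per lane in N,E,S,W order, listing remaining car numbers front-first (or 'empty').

Step 1 [NS]: N:car2-GO,E:wait,S:empty,W:wait | queues: N=1 E=3 S=0 W=0
Step 2 [NS]: N:car3-GO,E:wait,S:empty,W:wait | queues: N=0 E=3 S=0 W=0
Step 3 [EW]: N:wait,E:car1-GO,S:wait,W:empty | queues: N=0 E=2 S=0 W=0
Step 4 [EW]: N:wait,E:car4-GO,S:wait,W:empty | queues: N=0 E=1 S=0 W=0
Step 5 [EW]: N:wait,E:car5-GO,S:wait,W:empty | queues: N=0 E=0 S=0 W=0

N: empty
E: empty
S: empty
W: empty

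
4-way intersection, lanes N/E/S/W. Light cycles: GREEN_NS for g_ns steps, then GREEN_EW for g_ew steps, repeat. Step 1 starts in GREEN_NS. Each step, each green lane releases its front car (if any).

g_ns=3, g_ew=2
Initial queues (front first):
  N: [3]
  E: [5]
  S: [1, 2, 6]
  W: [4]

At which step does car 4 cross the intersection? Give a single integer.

Step 1 [NS]: N:car3-GO,E:wait,S:car1-GO,W:wait | queues: N=0 E=1 S=2 W=1
Step 2 [NS]: N:empty,E:wait,S:car2-GO,W:wait | queues: N=0 E=1 S=1 W=1
Step 3 [NS]: N:empty,E:wait,S:car6-GO,W:wait | queues: N=0 E=1 S=0 W=1
Step 4 [EW]: N:wait,E:car5-GO,S:wait,W:car4-GO | queues: N=0 E=0 S=0 W=0
Car 4 crosses at step 4

4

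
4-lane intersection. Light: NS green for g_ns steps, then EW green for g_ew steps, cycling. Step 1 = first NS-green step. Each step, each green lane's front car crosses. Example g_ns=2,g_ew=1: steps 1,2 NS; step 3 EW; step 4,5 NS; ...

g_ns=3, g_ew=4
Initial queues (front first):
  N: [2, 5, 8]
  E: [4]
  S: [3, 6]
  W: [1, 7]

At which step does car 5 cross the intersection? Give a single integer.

Step 1 [NS]: N:car2-GO,E:wait,S:car3-GO,W:wait | queues: N=2 E=1 S=1 W=2
Step 2 [NS]: N:car5-GO,E:wait,S:car6-GO,W:wait | queues: N=1 E=1 S=0 W=2
Step 3 [NS]: N:car8-GO,E:wait,S:empty,W:wait | queues: N=0 E=1 S=0 W=2
Step 4 [EW]: N:wait,E:car4-GO,S:wait,W:car1-GO | queues: N=0 E=0 S=0 W=1
Step 5 [EW]: N:wait,E:empty,S:wait,W:car7-GO | queues: N=0 E=0 S=0 W=0
Car 5 crosses at step 2

2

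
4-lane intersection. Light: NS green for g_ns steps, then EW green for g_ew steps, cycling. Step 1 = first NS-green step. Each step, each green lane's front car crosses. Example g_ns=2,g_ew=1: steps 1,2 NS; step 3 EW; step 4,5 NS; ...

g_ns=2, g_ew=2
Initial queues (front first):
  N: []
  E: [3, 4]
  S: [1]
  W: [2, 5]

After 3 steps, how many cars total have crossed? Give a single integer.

Answer: 3

Derivation:
Step 1 [NS]: N:empty,E:wait,S:car1-GO,W:wait | queues: N=0 E=2 S=0 W=2
Step 2 [NS]: N:empty,E:wait,S:empty,W:wait | queues: N=0 E=2 S=0 W=2
Step 3 [EW]: N:wait,E:car3-GO,S:wait,W:car2-GO | queues: N=0 E=1 S=0 W=1
Cars crossed by step 3: 3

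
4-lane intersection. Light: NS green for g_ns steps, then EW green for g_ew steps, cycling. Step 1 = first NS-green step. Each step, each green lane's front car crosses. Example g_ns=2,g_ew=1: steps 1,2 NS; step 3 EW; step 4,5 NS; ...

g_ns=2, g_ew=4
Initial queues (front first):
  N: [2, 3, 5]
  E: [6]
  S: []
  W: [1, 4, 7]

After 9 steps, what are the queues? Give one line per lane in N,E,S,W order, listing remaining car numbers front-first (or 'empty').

Step 1 [NS]: N:car2-GO,E:wait,S:empty,W:wait | queues: N=2 E=1 S=0 W=3
Step 2 [NS]: N:car3-GO,E:wait,S:empty,W:wait | queues: N=1 E=1 S=0 W=3
Step 3 [EW]: N:wait,E:car6-GO,S:wait,W:car1-GO | queues: N=1 E=0 S=0 W=2
Step 4 [EW]: N:wait,E:empty,S:wait,W:car4-GO | queues: N=1 E=0 S=0 W=1
Step 5 [EW]: N:wait,E:empty,S:wait,W:car7-GO | queues: N=1 E=0 S=0 W=0
Step 6 [EW]: N:wait,E:empty,S:wait,W:empty | queues: N=1 E=0 S=0 W=0
Step 7 [NS]: N:car5-GO,E:wait,S:empty,W:wait | queues: N=0 E=0 S=0 W=0

N: empty
E: empty
S: empty
W: empty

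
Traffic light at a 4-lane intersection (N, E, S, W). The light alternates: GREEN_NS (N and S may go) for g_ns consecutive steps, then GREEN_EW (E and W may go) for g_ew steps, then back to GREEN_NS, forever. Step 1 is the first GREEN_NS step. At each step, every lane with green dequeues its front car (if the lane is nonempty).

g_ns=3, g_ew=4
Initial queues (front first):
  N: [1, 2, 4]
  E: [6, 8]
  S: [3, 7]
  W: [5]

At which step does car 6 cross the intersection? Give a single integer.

Step 1 [NS]: N:car1-GO,E:wait,S:car3-GO,W:wait | queues: N=2 E=2 S=1 W=1
Step 2 [NS]: N:car2-GO,E:wait,S:car7-GO,W:wait | queues: N=1 E=2 S=0 W=1
Step 3 [NS]: N:car4-GO,E:wait,S:empty,W:wait | queues: N=0 E=2 S=0 W=1
Step 4 [EW]: N:wait,E:car6-GO,S:wait,W:car5-GO | queues: N=0 E=1 S=0 W=0
Step 5 [EW]: N:wait,E:car8-GO,S:wait,W:empty | queues: N=0 E=0 S=0 W=0
Car 6 crosses at step 4

4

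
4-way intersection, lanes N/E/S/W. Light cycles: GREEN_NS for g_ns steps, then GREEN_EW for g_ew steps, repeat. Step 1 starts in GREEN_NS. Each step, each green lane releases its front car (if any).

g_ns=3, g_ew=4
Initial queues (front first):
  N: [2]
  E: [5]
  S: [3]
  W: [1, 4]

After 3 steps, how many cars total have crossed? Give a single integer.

Answer: 2

Derivation:
Step 1 [NS]: N:car2-GO,E:wait,S:car3-GO,W:wait | queues: N=0 E=1 S=0 W=2
Step 2 [NS]: N:empty,E:wait,S:empty,W:wait | queues: N=0 E=1 S=0 W=2
Step 3 [NS]: N:empty,E:wait,S:empty,W:wait | queues: N=0 E=1 S=0 W=2
Cars crossed by step 3: 2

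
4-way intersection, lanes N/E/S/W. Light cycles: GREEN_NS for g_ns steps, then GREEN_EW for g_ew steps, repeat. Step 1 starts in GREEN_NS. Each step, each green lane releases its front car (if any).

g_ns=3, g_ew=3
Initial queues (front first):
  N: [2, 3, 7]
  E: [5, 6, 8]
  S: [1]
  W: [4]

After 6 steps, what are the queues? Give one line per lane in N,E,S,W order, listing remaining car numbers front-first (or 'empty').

Step 1 [NS]: N:car2-GO,E:wait,S:car1-GO,W:wait | queues: N=2 E=3 S=0 W=1
Step 2 [NS]: N:car3-GO,E:wait,S:empty,W:wait | queues: N=1 E=3 S=0 W=1
Step 3 [NS]: N:car7-GO,E:wait,S:empty,W:wait | queues: N=0 E=3 S=0 W=1
Step 4 [EW]: N:wait,E:car5-GO,S:wait,W:car4-GO | queues: N=0 E=2 S=0 W=0
Step 5 [EW]: N:wait,E:car6-GO,S:wait,W:empty | queues: N=0 E=1 S=0 W=0
Step 6 [EW]: N:wait,E:car8-GO,S:wait,W:empty | queues: N=0 E=0 S=0 W=0

N: empty
E: empty
S: empty
W: empty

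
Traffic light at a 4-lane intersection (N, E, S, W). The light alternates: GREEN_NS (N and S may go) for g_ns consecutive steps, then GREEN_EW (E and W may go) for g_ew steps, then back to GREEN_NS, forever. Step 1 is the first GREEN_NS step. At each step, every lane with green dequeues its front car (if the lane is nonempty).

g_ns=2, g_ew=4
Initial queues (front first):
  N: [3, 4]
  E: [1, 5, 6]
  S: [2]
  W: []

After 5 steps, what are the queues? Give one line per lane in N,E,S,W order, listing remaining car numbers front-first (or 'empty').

Step 1 [NS]: N:car3-GO,E:wait,S:car2-GO,W:wait | queues: N=1 E=3 S=0 W=0
Step 2 [NS]: N:car4-GO,E:wait,S:empty,W:wait | queues: N=0 E=3 S=0 W=0
Step 3 [EW]: N:wait,E:car1-GO,S:wait,W:empty | queues: N=0 E=2 S=0 W=0
Step 4 [EW]: N:wait,E:car5-GO,S:wait,W:empty | queues: N=0 E=1 S=0 W=0
Step 5 [EW]: N:wait,E:car6-GO,S:wait,W:empty | queues: N=0 E=0 S=0 W=0

N: empty
E: empty
S: empty
W: empty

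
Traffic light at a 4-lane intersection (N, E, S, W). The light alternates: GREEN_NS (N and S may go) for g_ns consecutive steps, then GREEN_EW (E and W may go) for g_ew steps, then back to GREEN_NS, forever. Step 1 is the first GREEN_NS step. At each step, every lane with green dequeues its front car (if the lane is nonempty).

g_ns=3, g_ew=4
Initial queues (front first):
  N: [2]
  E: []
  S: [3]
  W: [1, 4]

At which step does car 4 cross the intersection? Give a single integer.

Step 1 [NS]: N:car2-GO,E:wait,S:car3-GO,W:wait | queues: N=0 E=0 S=0 W=2
Step 2 [NS]: N:empty,E:wait,S:empty,W:wait | queues: N=0 E=0 S=0 W=2
Step 3 [NS]: N:empty,E:wait,S:empty,W:wait | queues: N=0 E=0 S=0 W=2
Step 4 [EW]: N:wait,E:empty,S:wait,W:car1-GO | queues: N=0 E=0 S=0 W=1
Step 5 [EW]: N:wait,E:empty,S:wait,W:car4-GO | queues: N=0 E=0 S=0 W=0
Car 4 crosses at step 5

5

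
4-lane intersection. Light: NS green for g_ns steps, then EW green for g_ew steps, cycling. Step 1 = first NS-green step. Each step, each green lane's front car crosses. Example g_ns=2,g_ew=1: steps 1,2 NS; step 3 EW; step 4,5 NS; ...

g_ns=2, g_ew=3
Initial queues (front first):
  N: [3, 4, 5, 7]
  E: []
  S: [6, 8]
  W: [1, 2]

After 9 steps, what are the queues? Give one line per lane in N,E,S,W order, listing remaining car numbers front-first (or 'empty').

Step 1 [NS]: N:car3-GO,E:wait,S:car6-GO,W:wait | queues: N=3 E=0 S=1 W=2
Step 2 [NS]: N:car4-GO,E:wait,S:car8-GO,W:wait | queues: N=2 E=0 S=0 W=2
Step 3 [EW]: N:wait,E:empty,S:wait,W:car1-GO | queues: N=2 E=0 S=0 W=1
Step 4 [EW]: N:wait,E:empty,S:wait,W:car2-GO | queues: N=2 E=0 S=0 W=0
Step 5 [EW]: N:wait,E:empty,S:wait,W:empty | queues: N=2 E=0 S=0 W=0
Step 6 [NS]: N:car5-GO,E:wait,S:empty,W:wait | queues: N=1 E=0 S=0 W=0
Step 7 [NS]: N:car7-GO,E:wait,S:empty,W:wait | queues: N=0 E=0 S=0 W=0

N: empty
E: empty
S: empty
W: empty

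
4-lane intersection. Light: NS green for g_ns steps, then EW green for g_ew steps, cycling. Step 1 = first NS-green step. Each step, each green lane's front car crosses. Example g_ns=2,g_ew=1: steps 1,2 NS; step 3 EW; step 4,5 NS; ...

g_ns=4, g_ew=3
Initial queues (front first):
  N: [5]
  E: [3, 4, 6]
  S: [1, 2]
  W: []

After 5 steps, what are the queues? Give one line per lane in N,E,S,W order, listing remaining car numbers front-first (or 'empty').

Step 1 [NS]: N:car5-GO,E:wait,S:car1-GO,W:wait | queues: N=0 E=3 S=1 W=0
Step 2 [NS]: N:empty,E:wait,S:car2-GO,W:wait | queues: N=0 E=3 S=0 W=0
Step 3 [NS]: N:empty,E:wait,S:empty,W:wait | queues: N=0 E=3 S=0 W=0
Step 4 [NS]: N:empty,E:wait,S:empty,W:wait | queues: N=0 E=3 S=0 W=0
Step 5 [EW]: N:wait,E:car3-GO,S:wait,W:empty | queues: N=0 E=2 S=0 W=0

N: empty
E: 4 6
S: empty
W: empty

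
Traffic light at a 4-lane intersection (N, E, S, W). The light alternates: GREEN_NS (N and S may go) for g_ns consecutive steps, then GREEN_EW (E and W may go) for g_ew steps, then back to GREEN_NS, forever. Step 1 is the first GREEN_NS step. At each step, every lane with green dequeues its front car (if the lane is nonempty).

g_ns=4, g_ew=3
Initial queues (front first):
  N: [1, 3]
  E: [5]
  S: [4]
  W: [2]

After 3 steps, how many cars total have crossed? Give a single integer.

Answer: 3

Derivation:
Step 1 [NS]: N:car1-GO,E:wait,S:car4-GO,W:wait | queues: N=1 E=1 S=0 W=1
Step 2 [NS]: N:car3-GO,E:wait,S:empty,W:wait | queues: N=0 E=1 S=0 W=1
Step 3 [NS]: N:empty,E:wait,S:empty,W:wait | queues: N=0 E=1 S=0 W=1
Cars crossed by step 3: 3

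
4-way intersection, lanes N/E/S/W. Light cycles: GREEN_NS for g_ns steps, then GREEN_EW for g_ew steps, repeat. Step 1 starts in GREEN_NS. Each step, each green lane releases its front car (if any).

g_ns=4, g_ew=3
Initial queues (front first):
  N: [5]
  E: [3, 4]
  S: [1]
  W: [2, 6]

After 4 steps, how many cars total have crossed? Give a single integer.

Answer: 2

Derivation:
Step 1 [NS]: N:car5-GO,E:wait,S:car1-GO,W:wait | queues: N=0 E=2 S=0 W=2
Step 2 [NS]: N:empty,E:wait,S:empty,W:wait | queues: N=0 E=2 S=0 W=2
Step 3 [NS]: N:empty,E:wait,S:empty,W:wait | queues: N=0 E=2 S=0 W=2
Step 4 [NS]: N:empty,E:wait,S:empty,W:wait | queues: N=0 E=2 S=0 W=2
Cars crossed by step 4: 2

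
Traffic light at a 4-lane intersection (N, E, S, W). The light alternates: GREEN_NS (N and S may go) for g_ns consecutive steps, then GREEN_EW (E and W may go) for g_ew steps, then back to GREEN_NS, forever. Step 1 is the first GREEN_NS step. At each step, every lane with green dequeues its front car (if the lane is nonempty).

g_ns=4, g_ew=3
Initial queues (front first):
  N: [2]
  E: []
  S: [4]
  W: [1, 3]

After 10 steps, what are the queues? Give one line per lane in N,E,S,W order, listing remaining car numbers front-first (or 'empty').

Step 1 [NS]: N:car2-GO,E:wait,S:car4-GO,W:wait | queues: N=0 E=0 S=0 W=2
Step 2 [NS]: N:empty,E:wait,S:empty,W:wait | queues: N=0 E=0 S=0 W=2
Step 3 [NS]: N:empty,E:wait,S:empty,W:wait | queues: N=0 E=0 S=0 W=2
Step 4 [NS]: N:empty,E:wait,S:empty,W:wait | queues: N=0 E=0 S=0 W=2
Step 5 [EW]: N:wait,E:empty,S:wait,W:car1-GO | queues: N=0 E=0 S=0 W=1
Step 6 [EW]: N:wait,E:empty,S:wait,W:car3-GO | queues: N=0 E=0 S=0 W=0

N: empty
E: empty
S: empty
W: empty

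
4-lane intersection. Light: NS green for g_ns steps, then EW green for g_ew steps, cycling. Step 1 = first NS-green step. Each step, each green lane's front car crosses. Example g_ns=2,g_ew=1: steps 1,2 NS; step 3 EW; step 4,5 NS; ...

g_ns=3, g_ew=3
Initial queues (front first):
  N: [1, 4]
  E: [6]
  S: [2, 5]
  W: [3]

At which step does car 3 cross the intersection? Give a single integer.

Step 1 [NS]: N:car1-GO,E:wait,S:car2-GO,W:wait | queues: N=1 E=1 S=1 W=1
Step 2 [NS]: N:car4-GO,E:wait,S:car5-GO,W:wait | queues: N=0 E=1 S=0 W=1
Step 3 [NS]: N:empty,E:wait,S:empty,W:wait | queues: N=0 E=1 S=0 W=1
Step 4 [EW]: N:wait,E:car6-GO,S:wait,W:car3-GO | queues: N=0 E=0 S=0 W=0
Car 3 crosses at step 4

4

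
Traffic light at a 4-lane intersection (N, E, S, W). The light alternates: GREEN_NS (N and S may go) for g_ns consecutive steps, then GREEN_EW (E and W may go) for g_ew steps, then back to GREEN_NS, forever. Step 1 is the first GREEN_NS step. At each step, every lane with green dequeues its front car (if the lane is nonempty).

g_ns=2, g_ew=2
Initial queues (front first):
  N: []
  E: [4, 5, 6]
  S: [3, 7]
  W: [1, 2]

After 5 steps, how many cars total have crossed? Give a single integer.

Step 1 [NS]: N:empty,E:wait,S:car3-GO,W:wait | queues: N=0 E=3 S=1 W=2
Step 2 [NS]: N:empty,E:wait,S:car7-GO,W:wait | queues: N=0 E=3 S=0 W=2
Step 3 [EW]: N:wait,E:car4-GO,S:wait,W:car1-GO | queues: N=0 E=2 S=0 W=1
Step 4 [EW]: N:wait,E:car5-GO,S:wait,W:car2-GO | queues: N=0 E=1 S=0 W=0
Step 5 [NS]: N:empty,E:wait,S:empty,W:wait | queues: N=0 E=1 S=0 W=0
Cars crossed by step 5: 6

Answer: 6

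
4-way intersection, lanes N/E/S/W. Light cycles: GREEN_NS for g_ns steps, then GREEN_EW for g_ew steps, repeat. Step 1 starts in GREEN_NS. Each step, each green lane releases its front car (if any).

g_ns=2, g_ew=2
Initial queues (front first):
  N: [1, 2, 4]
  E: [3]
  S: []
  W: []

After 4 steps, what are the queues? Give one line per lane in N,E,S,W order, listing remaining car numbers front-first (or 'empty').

Step 1 [NS]: N:car1-GO,E:wait,S:empty,W:wait | queues: N=2 E=1 S=0 W=0
Step 2 [NS]: N:car2-GO,E:wait,S:empty,W:wait | queues: N=1 E=1 S=0 W=0
Step 3 [EW]: N:wait,E:car3-GO,S:wait,W:empty | queues: N=1 E=0 S=0 W=0
Step 4 [EW]: N:wait,E:empty,S:wait,W:empty | queues: N=1 E=0 S=0 W=0

N: 4
E: empty
S: empty
W: empty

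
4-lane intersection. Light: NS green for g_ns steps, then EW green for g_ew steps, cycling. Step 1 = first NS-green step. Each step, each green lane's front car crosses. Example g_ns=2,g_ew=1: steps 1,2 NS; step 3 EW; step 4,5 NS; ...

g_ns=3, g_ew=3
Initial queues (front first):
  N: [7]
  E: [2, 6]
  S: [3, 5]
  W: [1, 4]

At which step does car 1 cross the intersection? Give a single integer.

Step 1 [NS]: N:car7-GO,E:wait,S:car3-GO,W:wait | queues: N=0 E=2 S=1 W=2
Step 2 [NS]: N:empty,E:wait,S:car5-GO,W:wait | queues: N=0 E=2 S=0 W=2
Step 3 [NS]: N:empty,E:wait,S:empty,W:wait | queues: N=0 E=2 S=0 W=2
Step 4 [EW]: N:wait,E:car2-GO,S:wait,W:car1-GO | queues: N=0 E=1 S=0 W=1
Step 5 [EW]: N:wait,E:car6-GO,S:wait,W:car4-GO | queues: N=0 E=0 S=0 W=0
Car 1 crosses at step 4

4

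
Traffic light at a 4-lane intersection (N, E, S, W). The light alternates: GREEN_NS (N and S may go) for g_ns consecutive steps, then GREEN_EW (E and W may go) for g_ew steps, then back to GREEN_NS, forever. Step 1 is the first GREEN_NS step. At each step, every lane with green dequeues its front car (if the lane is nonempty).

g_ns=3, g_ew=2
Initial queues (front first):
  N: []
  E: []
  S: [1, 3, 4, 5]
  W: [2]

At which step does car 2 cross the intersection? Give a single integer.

Step 1 [NS]: N:empty,E:wait,S:car1-GO,W:wait | queues: N=0 E=0 S=3 W=1
Step 2 [NS]: N:empty,E:wait,S:car3-GO,W:wait | queues: N=0 E=0 S=2 W=1
Step 3 [NS]: N:empty,E:wait,S:car4-GO,W:wait | queues: N=0 E=0 S=1 W=1
Step 4 [EW]: N:wait,E:empty,S:wait,W:car2-GO | queues: N=0 E=0 S=1 W=0
Step 5 [EW]: N:wait,E:empty,S:wait,W:empty | queues: N=0 E=0 S=1 W=0
Step 6 [NS]: N:empty,E:wait,S:car5-GO,W:wait | queues: N=0 E=0 S=0 W=0
Car 2 crosses at step 4

4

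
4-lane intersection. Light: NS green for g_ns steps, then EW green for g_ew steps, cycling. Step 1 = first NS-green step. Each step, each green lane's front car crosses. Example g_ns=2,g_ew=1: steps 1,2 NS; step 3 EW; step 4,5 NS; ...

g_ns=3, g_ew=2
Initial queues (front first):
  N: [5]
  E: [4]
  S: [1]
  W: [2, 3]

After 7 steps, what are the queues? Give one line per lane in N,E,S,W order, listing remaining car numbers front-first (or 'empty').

Step 1 [NS]: N:car5-GO,E:wait,S:car1-GO,W:wait | queues: N=0 E=1 S=0 W=2
Step 2 [NS]: N:empty,E:wait,S:empty,W:wait | queues: N=0 E=1 S=0 W=2
Step 3 [NS]: N:empty,E:wait,S:empty,W:wait | queues: N=0 E=1 S=0 W=2
Step 4 [EW]: N:wait,E:car4-GO,S:wait,W:car2-GO | queues: N=0 E=0 S=0 W=1
Step 5 [EW]: N:wait,E:empty,S:wait,W:car3-GO | queues: N=0 E=0 S=0 W=0

N: empty
E: empty
S: empty
W: empty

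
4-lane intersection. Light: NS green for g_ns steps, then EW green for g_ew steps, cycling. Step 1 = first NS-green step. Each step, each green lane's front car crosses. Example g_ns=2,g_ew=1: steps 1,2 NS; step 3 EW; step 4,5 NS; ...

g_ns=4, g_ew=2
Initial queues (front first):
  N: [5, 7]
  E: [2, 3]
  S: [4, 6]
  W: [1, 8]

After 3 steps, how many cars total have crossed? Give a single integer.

Answer: 4

Derivation:
Step 1 [NS]: N:car5-GO,E:wait,S:car4-GO,W:wait | queues: N=1 E=2 S=1 W=2
Step 2 [NS]: N:car7-GO,E:wait,S:car6-GO,W:wait | queues: N=0 E=2 S=0 W=2
Step 3 [NS]: N:empty,E:wait,S:empty,W:wait | queues: N=0 E=2 S=0 W=2
Cars crossed by step 3: 4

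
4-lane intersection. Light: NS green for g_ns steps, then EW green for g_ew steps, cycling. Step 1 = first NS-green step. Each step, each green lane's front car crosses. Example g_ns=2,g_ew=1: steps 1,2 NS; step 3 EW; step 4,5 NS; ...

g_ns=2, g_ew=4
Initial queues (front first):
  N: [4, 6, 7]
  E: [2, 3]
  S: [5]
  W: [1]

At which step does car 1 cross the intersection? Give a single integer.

Step 1 [NS]: N:car4-GO,E:wait,S:car5-GO,W:wait | queues: N=2 E=2 S=0 W=1
Step 2 [NS]: N:car6-GO,E:wait,S:empty,W:wait | queues: N=1 E=2 S=0 W=1
Step 3 [EW]: N:wait,E:car2-GO,S:wait,W:car1-GO | queues: N=1 E=1 S=0 W=0
Step 4 [EW]: N:wait,E:car3-GO,S:wait,W:empty | queues: N=1 E=0 S=0 W=0
Step 5 [EW]: N:wait,E:empty,S:wait,W:empty | queues: N=1 E=0 S=0 W=0
Step 6 [EW]: N:wait,E:empty,S:wait,W:empty | queues: N=1 E=0 S=0 W=0
Step 7 [NS]: N:car7-GO,E:wait,S:empty,W:wait | queues: N=0 E=0 S=0 W=0
Car 1 crosses at step 3

3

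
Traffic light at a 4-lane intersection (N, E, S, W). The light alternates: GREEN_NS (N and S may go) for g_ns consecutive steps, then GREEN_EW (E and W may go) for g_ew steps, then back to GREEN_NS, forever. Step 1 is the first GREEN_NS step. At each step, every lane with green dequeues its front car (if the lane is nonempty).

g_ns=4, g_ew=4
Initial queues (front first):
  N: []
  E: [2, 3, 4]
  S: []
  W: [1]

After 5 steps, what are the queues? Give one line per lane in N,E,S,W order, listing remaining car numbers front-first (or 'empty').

Step 1 [NS]: N:empty,E:wait,S:empty,W:wait | queues: N=0 E=3 S=0 W=1
Step 2 [NS]: N:empty,E:wait,S:empty,W:wait | queues: N=0 E=3 S=0 W=1
Step 3 [NS]: N:empty,E:wait,S:empty,W:wait | queues: N=0 E=3 S=0 W=1
Step 4 [NS]: N:empty,E:wait,S:empty,W:wait | queues: N=0 E=3 S=0 W=1
Step 5 [EW]: N:wait,E:car2-GO,S:wait,W:car1-GO | queues: N=0 E=2 S=0 W=0

N: empty
E: 3 4
S: empty
W: empty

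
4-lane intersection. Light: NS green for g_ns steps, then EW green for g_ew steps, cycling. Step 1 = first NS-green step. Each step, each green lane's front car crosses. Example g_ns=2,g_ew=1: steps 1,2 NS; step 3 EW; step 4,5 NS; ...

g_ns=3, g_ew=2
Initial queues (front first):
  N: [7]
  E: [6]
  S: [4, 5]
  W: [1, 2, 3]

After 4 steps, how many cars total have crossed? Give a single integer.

Answer: 5

Derivation:
Step 1 [NS]: N:car7-GO,E:wait,S:car4-GO,W:wait | queues: N=0 E=1 S=1 W=3
Step 2 [NS]: N:empty,E:wait,S:car5-GO,W:wait | queues: N=0 E=1 S=0 W=3
Step 3 [NS]: N:empty,E:wait,S:empty,W:wait | queues: N=0 E=1 S=0 W=3
Step 4 [EW]: N:wait,E:car6-GO,S:wait,W:car1-GO | queues: N=0 E=0 S=0 W=2
Cars crossed by step 4: 5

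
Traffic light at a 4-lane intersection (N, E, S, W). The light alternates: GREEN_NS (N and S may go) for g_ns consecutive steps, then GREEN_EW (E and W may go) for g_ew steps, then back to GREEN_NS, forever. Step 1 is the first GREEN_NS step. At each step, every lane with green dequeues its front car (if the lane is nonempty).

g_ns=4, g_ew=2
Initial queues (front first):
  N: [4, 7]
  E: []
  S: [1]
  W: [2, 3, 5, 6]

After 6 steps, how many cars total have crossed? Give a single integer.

Step 1 [NS]: N:car4-GO,E:wait,S:car1-GO,W:wait | queues: N=1 E=0 S=0 W=4
Step 2 [NS]: N:car7-GO,E:wait,S:empty,W:wait | queues: N=0 E=0 S=0 W=4
Step 3 [NS]: N:empty,E:wait,S:empty,W:wait | queues: N=0 E=0 S=0 W=4
Step 4 [NS]: N:empty,E:wait,S:empty,W:wait | queues: N=0 E=0 S=0 W=4
Step 5 [EW]: N:wait,E:empty,S:wait,W:car2-GO | queues: N=0 E=0 S=0 W=3
Step 6 [EW]: N:wait,E:empty,S:wait,W:car3-GO | queues: N=0 E=0 S=0 W=2
Cars crossed by step 6: 5

Answer: 5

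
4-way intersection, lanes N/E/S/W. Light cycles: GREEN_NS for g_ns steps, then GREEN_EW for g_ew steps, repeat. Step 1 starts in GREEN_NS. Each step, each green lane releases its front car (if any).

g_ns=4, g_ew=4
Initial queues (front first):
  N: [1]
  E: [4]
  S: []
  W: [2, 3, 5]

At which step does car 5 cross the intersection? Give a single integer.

Step 1 [NS]: N:car1-GO,E:wait,S:empty,W:wait | queues: N=0 E=1 S=0 W=3
Step 2 [NS]: N:empty,E:wait,S:empty,W:wait | queues: N=0 E=1 S=0 W=3
Step 3 [NS]: N:empty,E:wait,S:empty,W:wait | queues: N=0 E=1 S=0 W=3
Step 4 [NS]: N:empty,E:wait,S:empty,W:wait | queues: N=0 E=1 S=0 W=3
Step 5 [EW]: N:wait,E:car4-GO,S:wait,W:car2-GO | queues: N=0 E=0 S=0 W=2
Step 6 [EW]: N:wait,E:empty,S:wait,W:car3-GO | queues: N=0 E=0 S=0 W=1
Step 7 [EW]: N:wait,E:empty,S:wait,W:car5-GO | queues: N=0 E=0 S=0 W=0
Car 5 crosses at step 7

7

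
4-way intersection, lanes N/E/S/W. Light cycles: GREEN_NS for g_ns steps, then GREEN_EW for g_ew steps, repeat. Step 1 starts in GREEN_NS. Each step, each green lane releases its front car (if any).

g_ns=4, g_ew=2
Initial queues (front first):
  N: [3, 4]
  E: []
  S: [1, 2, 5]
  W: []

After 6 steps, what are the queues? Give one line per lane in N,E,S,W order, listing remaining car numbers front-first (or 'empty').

Step 1 [NS]: N:car3-GO,E:wait,S:car1-GO,W:wait | queues: N=1 E=0 S=2 W=0
Step 2 [NS]: N:car4-GO,E:wait,S:car2-GO,W:wait | queues: N=0 E=0 S=1 W=0
Step 3 [NS]: N:empty,E:wait,S:car5-GO,W:wait | queues: N=0 E=0 S=0 W=0

N: empty
E: empty
S: empty
W: empty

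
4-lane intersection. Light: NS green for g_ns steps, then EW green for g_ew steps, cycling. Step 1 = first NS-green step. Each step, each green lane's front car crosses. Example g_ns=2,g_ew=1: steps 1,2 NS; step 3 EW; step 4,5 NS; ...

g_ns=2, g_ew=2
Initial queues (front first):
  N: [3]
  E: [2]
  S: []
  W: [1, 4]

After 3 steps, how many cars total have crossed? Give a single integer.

Step 1 [NS]: N:car3-GO,E:wait,S:empty,W:wait | queues: N=0 E=1 S=0 W=2
Step 2 [NS]: N:empty,E:wait,S:empty,W:wait | queues: N=0 E=1 S=0 W=2
Step 3 [EW]: N:wait,E:car2-GO,S:wait,W:car1-GO | queues: N=0 E=0 S=0 W=1
Cars crossed by step 3: 3

Answer: 3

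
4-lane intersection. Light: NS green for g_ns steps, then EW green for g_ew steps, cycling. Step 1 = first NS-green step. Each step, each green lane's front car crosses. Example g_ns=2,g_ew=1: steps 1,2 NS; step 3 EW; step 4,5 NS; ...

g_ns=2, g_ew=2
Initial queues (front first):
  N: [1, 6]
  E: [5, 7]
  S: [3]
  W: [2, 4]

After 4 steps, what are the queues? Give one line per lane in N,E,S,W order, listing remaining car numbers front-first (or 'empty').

Step 1 [NS]: N:car1-GO,E:wait,S:car3-GO,W:wait | queues: N=1 E=2 S=0 W=2
Step 2 [NS]: N:car6-GO,E:wait,S:empty,W:wait | queues: N=0 E=2 S=0 W=2
Step 3 [EW]: N:wait,E:car5-GO,S:wait,W:car2-GO | queues: N=0 E=1 S=0 W=1
Step 4 [EW]: N:wait,E:car7-GO,S:wait,W:car4-GO | queues: N=0 E=0 S=0 W=0

N: empty
E: empty
S: empty
W: empty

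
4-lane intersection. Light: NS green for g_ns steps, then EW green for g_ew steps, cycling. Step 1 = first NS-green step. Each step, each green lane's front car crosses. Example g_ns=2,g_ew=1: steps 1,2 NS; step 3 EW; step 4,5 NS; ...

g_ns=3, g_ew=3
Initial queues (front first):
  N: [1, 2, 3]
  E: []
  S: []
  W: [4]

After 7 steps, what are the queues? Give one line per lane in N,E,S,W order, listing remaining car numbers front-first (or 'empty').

Step 1 [NS]: N:car1-GO,E:wait,S:empty,W:wait | queues: N=2 E=0 S=0 W=1
Step 2 [NS]: N:car2-GO,E:wait,S:empty,W:wait | queues: N=1 E=0 S=0 W=1
Step 3 [NS]: N:car3-GO,E:wait,S:empty,W:wait | queues: N=0 E=0 S=0 W=1
Step 4 [EW]: N:wait,E:empty,S:wait,W:car4-GO | queues: N=0 E=0 S=0 W=0

N: empty
E: empty
S: empty
W: empty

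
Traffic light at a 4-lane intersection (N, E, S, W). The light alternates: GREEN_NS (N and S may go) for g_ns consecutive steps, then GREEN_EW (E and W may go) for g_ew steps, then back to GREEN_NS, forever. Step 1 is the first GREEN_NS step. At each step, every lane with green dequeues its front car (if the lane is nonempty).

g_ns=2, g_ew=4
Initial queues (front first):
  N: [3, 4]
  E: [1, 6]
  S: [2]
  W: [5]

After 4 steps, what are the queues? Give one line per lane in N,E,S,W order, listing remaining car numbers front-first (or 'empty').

Step 1 [NS]: N:car3-GO,E:wait,S:car2-GO,W:wait | queues: N=1 E=2 S=0 W=1
Step 2 [NS]: N:car4-GO,E:wait,S:empty,W:wait | queues: N=0 E=2 S=0 W=1
Step 3 [EW]: N:wait,E:car1-GO,S:wait,W:car5-GO | queues: N=0 E=1 S=0 W=0
Step 4 [EW]: N:wait,E:car6-GO,S:wait,W:empty | queues: N=0 E=0 S=0 W=0

N: empty
E: empty
S: empty
W: empty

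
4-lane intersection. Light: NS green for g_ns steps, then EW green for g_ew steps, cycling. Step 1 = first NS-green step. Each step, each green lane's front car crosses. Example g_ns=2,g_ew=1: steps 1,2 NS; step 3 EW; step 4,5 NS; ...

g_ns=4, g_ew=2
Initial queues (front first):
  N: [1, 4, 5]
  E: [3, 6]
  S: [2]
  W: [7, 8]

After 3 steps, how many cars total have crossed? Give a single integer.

Step 1 [NS]: N:car1-GO,E:wait,S:car2-GO,W:wait | queues: N=2 E=2 S=0 W=2
Step 2 [NS]: N:car4-GO,E:wait,S:empty,W:wait | queues: N=1 E=2 S=0 W=2
Step 3 [NS]: N:car5-GO,E:wait,S:empty,W:wait | queues: N=0 E=2 S=0 W=2
Cars crossed by step 3: 4

Answer: 4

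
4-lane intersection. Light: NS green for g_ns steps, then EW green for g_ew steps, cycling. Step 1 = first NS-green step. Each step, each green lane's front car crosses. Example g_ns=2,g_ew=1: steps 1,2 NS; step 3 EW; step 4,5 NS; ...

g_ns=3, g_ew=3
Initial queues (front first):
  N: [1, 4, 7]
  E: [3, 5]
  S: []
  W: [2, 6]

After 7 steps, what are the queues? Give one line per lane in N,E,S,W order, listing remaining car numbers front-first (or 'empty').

Step 1 [NS]: N:car1-GO,E:wait,S:empty,W:wait | queues: N=2 E=2 S=0 W=2
Step 2 [NS]: N:car4-GO,E:wait,S:empty,W:wait | queues: N=1 E=2 S=0 W=2
Step 3 [NS]: N:car7-GO,E:wait,S:empty,W:wait | queues: N=0 E=2 S=0 W=2
Step 4 [EW]: N:wait,E:car3-GO,S:wait,W:car2-GO | queues: N=0 E=1 S=0 W=1
Step 5 [EW]: N:wait,E:car5-GO,S:wait,W:car6-GO | queues: N=0 E=0 S=0 W=0

N: empty
E: empty
S: empty
W: empty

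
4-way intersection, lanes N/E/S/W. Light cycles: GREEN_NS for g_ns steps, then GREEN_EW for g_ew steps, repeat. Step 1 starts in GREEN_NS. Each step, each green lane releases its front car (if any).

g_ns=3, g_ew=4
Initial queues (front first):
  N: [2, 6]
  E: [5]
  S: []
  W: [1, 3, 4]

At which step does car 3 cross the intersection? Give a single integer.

Step 1 [NS]: N:car2-GO,E:wait,S:empty,W:wait | queues: N=1 E=1 S=0 W=3
Step 2 [NS]: N:car6-GO,E:wait,S:empty,W:wait | queues: N=0 E=1 S=0 W=3
Step 3 [NS]: N:empty,E:wait,S:empty,W:wait | queues: N=0 E=1 S=0 W=3
Step 4 [EW]: N:wait,E:car5-GO,S:wait,W:car1-GO | queues: N=0 E=0 S=0 W=2
Step 5 [EW]: N:wait,E:empty,S:wait,W:car3-GO | queues: N=0 E=0 S=0 W=1
Step 6 [EW]: N:wait,E:empty,S:wait,W:car4-GO | queues: N=0 E=0 S=0 W=0
Car 3 crosses at step 5

5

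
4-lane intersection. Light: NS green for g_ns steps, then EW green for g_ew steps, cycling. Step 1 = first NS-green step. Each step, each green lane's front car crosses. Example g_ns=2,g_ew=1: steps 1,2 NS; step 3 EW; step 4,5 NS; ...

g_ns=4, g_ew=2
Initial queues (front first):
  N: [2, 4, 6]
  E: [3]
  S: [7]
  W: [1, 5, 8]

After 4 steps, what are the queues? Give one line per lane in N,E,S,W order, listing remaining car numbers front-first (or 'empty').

Step 1 [NS]: N:car2-GO,E:wait,S:car7-GO,W:wait | queues: N=2 E=1 S=0 W=3
Step 2 [NS]: N:car4-GO,E:wait,S:empty,W:wait | queues: N=1 E=1 S=0 W=3
Step 3 [NS]: N:car6-GO,E:wait,S:empty,W:wait | queues: N=0 E=1 S=0 W=3
Step 4 [NS]: N:empty,E:wait,S:empty,W:wait | queues: N=0 E=1 S=0 W=3

N: empty
E: 3
S: empty
W: 1 5 8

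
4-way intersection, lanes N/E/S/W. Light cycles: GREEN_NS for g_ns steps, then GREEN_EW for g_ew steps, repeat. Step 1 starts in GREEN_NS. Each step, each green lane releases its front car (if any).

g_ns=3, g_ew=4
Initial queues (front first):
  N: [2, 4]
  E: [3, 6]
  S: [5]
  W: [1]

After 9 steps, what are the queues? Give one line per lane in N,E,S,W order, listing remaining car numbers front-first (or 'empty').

Step 1 [NS]: N:car2-GO,E:wait,S:car5-GO,W:wait | queues: N=1 E=2 S=0 W=1
Step 2 [NS]: N:car4-GO,E:wait,S:empty,W:wait | queues: N=0 E=2 S=0 W=1
Step 3 [NS]: N:empty,E:wait,S:empty,W:wait | queues: N=0 E=2 S=0 W=1
Step 4 [EW]: N:wait,E:car3-GO,S:wait,W:car1-GO | queues: N=0 E=1 S=0 W=0
Step 5 [EW]: N:wait,E:car6-GO,S:wait,W:empty | queues: N=0 E=0 S=0 W=0

N: empty
E: empty
S: empty
W: empty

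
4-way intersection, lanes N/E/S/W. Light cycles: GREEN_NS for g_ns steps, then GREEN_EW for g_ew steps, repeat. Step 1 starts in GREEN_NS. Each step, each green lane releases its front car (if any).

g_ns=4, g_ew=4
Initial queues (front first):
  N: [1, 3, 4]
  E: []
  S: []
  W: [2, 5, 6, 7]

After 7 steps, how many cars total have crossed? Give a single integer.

Step 1 [NS]: N:car1-GO,E:wait,S:empty,W:wait | queues: N=2 E=0 S=0 W=4
Step 2 [NS]: N:car3-GO,E:wait,S:empty,W:wait | queues: N=1 E=0 S=0 W=4
Step 3 [NS]: N:car4-GO,E:wait,S:empty,W:wait | queues: N=0 E=0 S=0 W=4
Step 4 [NS]: N:empty,E:wait,S:empty,W:wait | queues: N=0 E=0 S=0 W=4
Step 5 [EW]: N:wait,E:empty,S:wait,W:car2-GO | queues: N=0 E=0 S=0 W=3
Step 6 [EW]: N:wait,E:empty,S:wait,W:car5-GO | queues: N=0 E=0 S=0 W=2
Step 7 [EW]: N:wait,E:empty,S:wait,W:car6-GO | queues: N=0 E=0 S=0 W=1
Cars crossed by step 7: 6

Answer: 6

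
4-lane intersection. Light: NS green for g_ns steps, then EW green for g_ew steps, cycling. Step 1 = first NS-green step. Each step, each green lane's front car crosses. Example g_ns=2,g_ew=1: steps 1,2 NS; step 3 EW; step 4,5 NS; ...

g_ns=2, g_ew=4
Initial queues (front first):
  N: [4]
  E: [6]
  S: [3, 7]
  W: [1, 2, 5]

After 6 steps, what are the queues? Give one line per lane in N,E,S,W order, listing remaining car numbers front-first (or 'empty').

Step 1 [NS]: N:car4-GO,E:wait,S:car3-GO,W:wait | queues: N=0 E=1 S=1 W=3
Step 2 [NS]: N:empty,E:wait,S:car7-GO,W:wait | queues: N=0 E=1 S=0 W=3
Step 3 [EW]: N:wait,E:car6-GO,S:wait,W:car1-GO | queues: N=0 E=0 S=0 W=2
Step 4 [EW]: N:wait,E:empty,S:wait,W:car2-GO | queues: N=0 E=0 S=0 W=1
Step 5 [EW]: N:wait,E:empty,S:wait,W:car5-GO | queues: N=0 E=0 S=0 W=0

N: empty
E: empty
S: empty
W: empty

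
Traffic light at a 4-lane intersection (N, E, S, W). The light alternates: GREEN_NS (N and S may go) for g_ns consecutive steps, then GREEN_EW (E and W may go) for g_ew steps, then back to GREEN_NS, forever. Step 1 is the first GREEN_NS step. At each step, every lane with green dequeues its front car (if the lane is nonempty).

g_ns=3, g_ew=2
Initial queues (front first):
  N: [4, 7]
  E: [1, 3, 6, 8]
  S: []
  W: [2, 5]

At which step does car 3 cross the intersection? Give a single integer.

Step 1 [NS]: N:car4-GO,E:wait,S:empty,W:wait | queues: N=1 E=4 S=0 W=2
Step 2 [NS]: N:car7-GO,E:wait,S:empty,W:wait | queues: N=0 E=4 S=0 W=2
Step 3 [NS]: N:empty,E:wait,S:empty,W:wait | queues: N=0 E=4 S=0 W=2
Step 4 [EW]: N:wait,E:car1-GO,S:wait,W:car2-GO | queues: N=0 E=3 S=0 W=1
Step 5 [EW]: N:wait,E:car3-GO,S:wait,W:car5-GO | queues: N=0 E=2 S=0 W=0
Step 6 [NS]: N:empty,E:wait,S:empty,W:wait | queues: N=0 E=2 S=0 W=0
Step 7 [NS]: N:empty,E:wait,S:empty,W:wait | queues: N=0 E=2 S=0 W=0
Step 8 [NS]: N:empty,E:wait,S:empty,W:wait | queues: N=0 E=2 S=0 W=0
Step 9 [EW]: N:wait,E:car6-GO,S:wait,W:empty | queues: N=0 E=1 S=0 W=0
Step 10 [EW]: N:wait,E:car8-GO,S:wait,W:empty | queues: N=0 E=0 S=0 W=0
Car 3 crosses at step 5

5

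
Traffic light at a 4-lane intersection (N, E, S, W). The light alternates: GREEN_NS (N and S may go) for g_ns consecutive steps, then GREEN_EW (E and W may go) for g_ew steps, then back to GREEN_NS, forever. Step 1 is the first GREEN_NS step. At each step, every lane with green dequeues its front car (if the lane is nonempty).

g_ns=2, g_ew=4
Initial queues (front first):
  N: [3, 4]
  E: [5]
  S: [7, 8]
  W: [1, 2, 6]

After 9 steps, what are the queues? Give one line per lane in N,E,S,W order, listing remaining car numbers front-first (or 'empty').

Step 1 [NS]: N:car3-GO,E:wait,S:car7-GO,W:wait | queues: N=1 E=1 S=1 W=3
Step 2 [NS]: N:car4-GO,E:wait,S:car8-GO,W:wait | queues: N=0 E=1 S=0 W=3
Step 3 [EW]: N:wait,E:car5-GO,S:wait,W:car1-GO | queues: N=0 E=0 S=0 W=2
Step 4 [EW]: N:wait,E:empty,S:wait,W:car2-GO | queues: N=0 E=0 S=0 W=1
Step 5 [EW]: N:wait,E:empty,S:wait,W:car6-GO | queues: N=0 E=0 S=0 W=0

N: empty
E: empty
S: empty
W: empty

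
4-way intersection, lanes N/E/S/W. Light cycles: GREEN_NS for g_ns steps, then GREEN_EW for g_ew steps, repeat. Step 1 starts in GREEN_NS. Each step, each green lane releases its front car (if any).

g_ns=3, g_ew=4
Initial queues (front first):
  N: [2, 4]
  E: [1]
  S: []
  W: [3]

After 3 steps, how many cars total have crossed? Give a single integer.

Step 1 [NS]: N:car2-GO,E:wait,S:empty,W:wait | queues: N=1 E=1 S=0 W=1
Step 2 [NS]: N:car4-GO,E:wait,S:empty,W:wait | queues: N=0 E=1 S=0 W=1
Step 3 [NS]: N:empty,E:wait,S:empty,W:wait | queues: N=0 E=1 S=0 W=1
Cars crossed by step 3: 2

Answer: 2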